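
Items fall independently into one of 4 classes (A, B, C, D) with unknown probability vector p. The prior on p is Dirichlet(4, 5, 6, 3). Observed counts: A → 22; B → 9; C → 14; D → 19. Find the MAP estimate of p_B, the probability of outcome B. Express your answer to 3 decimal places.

MAP estimate of p_B = 0.167

The posterior is Dirichlet(αᵢ + nᵢ) = Dirichlet(26, 14, 20, 22).
For a Dirichlet(a₁,…,a_K) with all aᵢ > 1, the mode has j-th component (aⱼ − 1)/(Σaᵢ − K).
Here Σaᵢ = 82 and K = 4, so p_B = (14 − 1)/(82 − 4) = 13/78 ≈ 0.167.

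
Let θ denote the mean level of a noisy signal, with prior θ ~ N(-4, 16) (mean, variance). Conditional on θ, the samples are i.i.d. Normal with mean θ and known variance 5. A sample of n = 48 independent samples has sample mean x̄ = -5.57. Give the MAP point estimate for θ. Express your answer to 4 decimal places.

θ̂_MAP = -5.5598

n = 48, x̄ = -5.57.
For a Normal prior and Normal likelihood with known variance, the posterior is Normal; its mode equals its mean, the precision-weighted average.
Prior precision 1/σ₀² = 1/16 = 0.0625; data precision n/σ² = 48/5 = 9.6.
θ̂ = (0.0625·(-4) + 9.6·(-5.57)) / (0.0625 + 9.6) = (-53.722)/9.6625 = -107444/19325 ≈ -5.5598.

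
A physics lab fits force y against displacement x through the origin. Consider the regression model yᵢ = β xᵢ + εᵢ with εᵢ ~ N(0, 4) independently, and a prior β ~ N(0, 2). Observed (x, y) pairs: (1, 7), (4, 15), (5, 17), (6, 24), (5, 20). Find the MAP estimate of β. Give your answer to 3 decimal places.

log p(β | y) = −Σ(yᵢ − βxᵢ)²/(2·4) − β²/(2·2) + const.
Setting the derivative to zero: Σxᵢ(yᵢ − βxᵢ)/4 − β/2 = 0, so β = Σxᵢyᵢ / (Σxᵢ² + σ²/τ²).
Σxᵢyᵢ = 1·7 + 4·15 + 5·17 + 6·24 + 5·20 = 396; Σxᵢ² = 103; σ²/τ² = 2.
β̂_MAP = 396 / (103 + 2) = 396/105 ≈ 3.771.

β̂_MAP = 3.771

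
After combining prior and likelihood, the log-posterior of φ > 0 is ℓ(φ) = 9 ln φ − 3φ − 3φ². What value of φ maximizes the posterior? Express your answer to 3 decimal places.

φ̂_MAP = 1.000

ℓ'(φ) = 9/φ − 3 − 6φ. Setting this to zero and multiplying by φ: 6φ² + 3φ − 9 = 0.
φ = (−3 + √(3² + 4·6·9)) / (2·6) = (−3 + √225) / 12 = (−3 + 15)/12 = 1.
ℓ''(φ) = −9/φ² − 6 < 0, confirming a maximum.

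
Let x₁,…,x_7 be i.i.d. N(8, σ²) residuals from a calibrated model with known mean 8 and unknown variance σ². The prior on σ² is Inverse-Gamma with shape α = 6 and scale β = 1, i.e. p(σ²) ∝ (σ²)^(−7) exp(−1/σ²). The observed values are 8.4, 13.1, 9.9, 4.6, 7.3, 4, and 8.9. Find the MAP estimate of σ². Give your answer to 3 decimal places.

σ̂²_MAP = 2.888

Sum of squared deviations about the known mean: SS = (8.4−8)² + (13.1−8)² + (9.9−8)² + (4.6−8)² + (7.3−8)² + (4−8)² + (8.9−8)² = 58.64.
The Normal likelihood contributes (σ²)^(−n/2) exp(−SS/(2σ²)), so the posterior is Inverse-Gamma(α + n/2, β + SS/2) = Inverse-Gamma(9.5, 30.32).
The mode of Inverse-Gamma(a, b) is b/(a+1) = 30.32/10.5 ≈ 2.888.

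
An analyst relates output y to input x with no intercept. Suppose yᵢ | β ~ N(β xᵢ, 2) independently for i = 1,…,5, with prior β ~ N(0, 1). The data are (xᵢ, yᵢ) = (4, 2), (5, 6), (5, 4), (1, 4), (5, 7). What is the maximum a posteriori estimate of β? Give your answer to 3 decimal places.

log p(β | y) = −Σ(yᵢ − βxᵢ)²/(2·2) − β²/(2·1) + const.
Setting the derivative to zero: Σxᵢ(yᵢ − βxᵢ)/2 − β/1 = 0, so β = Σxᵢyᵢ / (Σxᵢ² + σ²/τ²).
Σxᵢyᵢ = 4·2 + 5·6 + 5·4 + 1·4 + 5·7 = 97; Σxᵢ² = 92; σ²/τ² = 2.
β̂_MAP = 97 / (92 + 2) = 97/94 ≈ 1.032.

β̂_MAP = 1.032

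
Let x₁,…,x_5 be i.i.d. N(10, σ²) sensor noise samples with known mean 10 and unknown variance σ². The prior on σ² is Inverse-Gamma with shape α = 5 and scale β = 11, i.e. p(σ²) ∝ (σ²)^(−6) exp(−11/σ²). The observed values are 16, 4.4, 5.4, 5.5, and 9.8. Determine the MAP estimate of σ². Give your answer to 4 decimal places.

Sum of squared deviations about the known mean: SS = (16−10)² + (4.4−10)² + (5.4−10)² + (5.5−10)² + (9.8−10)² = 108.81.
The Normal likelihood contributes (σ²)^(−n/2) exp(−SS/(2σ²)), so the posterior is Inverse-Gamma(α + n/2, β + SS/2) = Inverse-Gamma(7.5, 65.405).
The mode of Inverse-Gamma(a, b) is b/(a+1) = 65.405/8.5 ≈ 7.6947.

σ̂²_MAP = 7.6947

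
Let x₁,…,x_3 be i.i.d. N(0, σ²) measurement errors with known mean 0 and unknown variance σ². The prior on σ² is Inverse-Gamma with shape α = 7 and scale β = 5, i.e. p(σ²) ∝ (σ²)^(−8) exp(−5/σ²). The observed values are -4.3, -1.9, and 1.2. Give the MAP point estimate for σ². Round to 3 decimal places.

σ̂²_MAP = 1.765

Sum of squared deviations about the known mean: SS = (-4.3−0)² + (-1.9−0)² + (1.2−0)² = 23.54.
The Normal likelihood contributes (σ²)^(−n/2) exp(−SS/(2σ²)), so the posterior is Inverse-Gamma(α + n/2, β + SS/2) = Inverse-Gamma(8.5, 16.77).
The mode of Inverse-Gamma(a, b) is b/(a+1) = 16.77/9.5 ≈ 1.765.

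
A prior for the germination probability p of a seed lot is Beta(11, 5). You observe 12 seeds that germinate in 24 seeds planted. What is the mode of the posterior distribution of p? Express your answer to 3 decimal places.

Prior: Beta(11, 5).
Data: 12 successes in 24 trials. The binomial likelihood contributes p^12(1−p)^12, so the posterior is Beta(11+12, 5+12) = Beta(23, 17).
For Beta(a, b) with a, b > 1 the mode is (a−1)/(a+b−2) = 22/38 ≈ 0.579.

p̂_MAP = 0.579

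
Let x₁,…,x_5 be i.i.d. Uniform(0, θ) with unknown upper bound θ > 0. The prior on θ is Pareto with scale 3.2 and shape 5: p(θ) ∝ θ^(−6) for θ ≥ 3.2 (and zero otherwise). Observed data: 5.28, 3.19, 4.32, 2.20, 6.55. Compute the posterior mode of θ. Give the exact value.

θ̂_MAP = 6.55

The Uniform(0, θ) likelihood is θ^(−n) for θ ≥ max(xᵢ), zero otherwise. Here max(xᵢ) = 6.55.
Posterior ∝ θ^(−6) · θ^(−5) = θ^(−11) on θ ≥ max(3.2, 6.55) = 6.55.
This density is strictly decreasing in θ, so the posterior mode lies at the lower boundary of the support.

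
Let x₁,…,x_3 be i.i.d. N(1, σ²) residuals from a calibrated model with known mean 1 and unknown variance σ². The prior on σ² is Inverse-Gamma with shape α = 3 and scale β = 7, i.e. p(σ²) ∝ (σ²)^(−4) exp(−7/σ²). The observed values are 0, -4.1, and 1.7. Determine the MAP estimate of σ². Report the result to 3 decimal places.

σ̂²_MAP = 3.773

Sum of squared deviations about the known mean: SS = (0−1)² + (-4.1−1)² + (1.7−1)² = 27.5.
The Normal likelihood contributes (σ²)^(−n/2) exp(−SS/(2σ²)), so the posterior is Inverse-Gamma(α + n/2, β + SS/2) = Inverse-Gamma(4.5, 20.75).
The mode of Inverse-Gamma(a, b) is b/(a+1) = 20.75/5.5 ≈ 3.773.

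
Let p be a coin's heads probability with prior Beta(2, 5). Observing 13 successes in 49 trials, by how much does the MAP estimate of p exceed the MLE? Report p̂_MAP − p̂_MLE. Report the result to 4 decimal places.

Posterior is Beta(15, 41); MAP = (15−1)/(56−2) = 14/54 ≈ 0.25926.
MLE ignores the prior: p̂_MLE = k/n = 13/49 ≈ 0.26531.
Difference = 14/54 − 13/49 = -8/1323 ≈ -0.0060.

MAP − MLE = -0.0060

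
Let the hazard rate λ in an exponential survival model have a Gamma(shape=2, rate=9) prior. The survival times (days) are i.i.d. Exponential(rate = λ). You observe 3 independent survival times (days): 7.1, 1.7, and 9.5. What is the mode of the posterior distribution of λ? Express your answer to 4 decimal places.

λ̂_MAP = 0.1465

The Exponential(rate=λ) likelihood is ∝ λ^n e^(−λΣtᵢ). Here n = 3 and Σtᵢ = 7.1 + 1.7 + 9.5 = 18.3.
Posterior ∝ λe^(−9λ) · λ^3e^(−18.3λ) = λ^4e^(−27.3λ), i.e. Gamma(5, 27.3).
Mode = (a−1)/b = 4/27.3 ≈ 0.1465.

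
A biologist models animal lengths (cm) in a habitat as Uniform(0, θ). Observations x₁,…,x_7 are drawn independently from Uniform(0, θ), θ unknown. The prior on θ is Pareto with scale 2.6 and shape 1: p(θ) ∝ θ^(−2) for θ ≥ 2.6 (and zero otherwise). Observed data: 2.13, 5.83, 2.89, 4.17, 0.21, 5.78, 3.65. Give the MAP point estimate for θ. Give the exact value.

The Uniform(0, θ) likelihood is θ^(−n) for θ ≥ max(xᵢ), zero otherwise. Here max(xᵢ) = 5.83.
Posterior ∝ θ^(−2) · θ^(−7) = θ^(−9) on θ ≥ max(2.6, 5.83) = 5.83.
This density is strictly decreasing in θ, so the posterior mode lies at the lower boundary of the support.

θ̂_MAP = 5.83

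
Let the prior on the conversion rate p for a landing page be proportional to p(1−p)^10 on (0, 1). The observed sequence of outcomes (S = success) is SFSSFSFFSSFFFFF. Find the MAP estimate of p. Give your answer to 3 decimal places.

p̂_MAP = 0.269

The prior density ∝ p(1−p)^10 is the kernel of Beta(2, 11).
Data: 6 successes in 15 trials (from the sequence). The binomial likelihood contributes p^6(1−p)^9, so the posterior is Beta(2+6, 11+9) = Beta(8, 20).
For Beta(a, b) with a, b > 1 the mode is (a−1)/(a+b−2) = 7/26 ≈ 0.269.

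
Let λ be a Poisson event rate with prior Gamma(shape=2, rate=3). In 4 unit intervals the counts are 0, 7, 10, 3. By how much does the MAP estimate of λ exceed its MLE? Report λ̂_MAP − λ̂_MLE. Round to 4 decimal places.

Σxᵢ = 20. Posterior is Gamma(22, 7); MAP = (22−1)/7 = 21/7 ≈ 3.00000.
MLE = x̄ = 20/4 ≈ 5.00000.
Difference = 21/7 − 20/4 = -2 ≈ -2.0000.

MAP − MLE = -2.0000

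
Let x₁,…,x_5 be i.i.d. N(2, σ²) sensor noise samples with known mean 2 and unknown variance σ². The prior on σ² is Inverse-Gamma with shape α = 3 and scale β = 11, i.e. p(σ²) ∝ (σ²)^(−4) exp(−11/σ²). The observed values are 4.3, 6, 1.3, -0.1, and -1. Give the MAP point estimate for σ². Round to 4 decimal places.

Sum of squared deviations about the known mean: SS = (4.3−2)² + (6−2)² + (1.3−2)² + (-0.1−2)² + (-1−2)² = 35.19.
The Normal likelihood contributes (σ²)^(−n/2) exp(−SS/(2σ²)), so the posterior is Inverse-Gamma(α + n/2, β + SS/2) = Inverse-Gamma(5.5, 28.595).
The mode of Inverse-Gamma(a, b) is b/(a+1) = 28.595/6.5 ≈ 4.3992.

σ̂²_MAP = 4.3992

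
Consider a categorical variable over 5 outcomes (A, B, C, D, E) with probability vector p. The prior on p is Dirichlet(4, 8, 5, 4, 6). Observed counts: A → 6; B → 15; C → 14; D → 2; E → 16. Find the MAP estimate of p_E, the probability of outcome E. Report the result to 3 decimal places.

The posterior is Dirichlet(αᵢ + nᵢ) = Dirichlet(10, 23, 19, 6, 22).
For a Dirichlet(a₁,…,a_K) with all aᵢ > 1, the mode has j-th component (aⱼ − 1)/(Σaᵢ − K).
Here Σaᵢ = 80 and K = 5, so p_E = (22 − 1)/(80 − 5) = 21/75 ≈ 0.280.

MAP estimate of p_E = 0.280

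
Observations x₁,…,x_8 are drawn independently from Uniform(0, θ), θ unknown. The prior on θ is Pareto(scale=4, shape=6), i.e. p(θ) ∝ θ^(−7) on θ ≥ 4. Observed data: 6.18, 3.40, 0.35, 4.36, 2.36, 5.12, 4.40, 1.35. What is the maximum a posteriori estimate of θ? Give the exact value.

The Uniform(0, θ) likelihood is θ^(−n) for θ ≥ max(xᵢ), zero otherwise. Here max(xᵢ) = 6.18.
Posterior ∝ θ^(−7) · θ^(−8) = θ^(−15) on θ ≥ max(4, 6.18) = 6.18.
This density is strictly decreasing in θ, so the posterior mode lies at the lower boundary of the support.

θ̂_MAP = 6.18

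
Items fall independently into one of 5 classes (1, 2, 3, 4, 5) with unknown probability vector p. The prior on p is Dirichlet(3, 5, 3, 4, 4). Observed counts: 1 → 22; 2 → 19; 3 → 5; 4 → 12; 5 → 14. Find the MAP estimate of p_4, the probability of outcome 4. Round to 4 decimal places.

The posterior is Dirichlet(αᵢ + nᵢ) = Dirichlet(25, 24, 8, 16, 18).
For a Dirichlet(a₁,…,a_K) with all aᵢ > 1, the mode has j-th component (aⱼ − 1)/(Σaᵢ − K).
Here Σaᵢ = 91 and K = 5, so p_4 = (16 − 1)/(91 − 5) = 15/86 ≈ 0.1744.

MAP estimate: 0.1744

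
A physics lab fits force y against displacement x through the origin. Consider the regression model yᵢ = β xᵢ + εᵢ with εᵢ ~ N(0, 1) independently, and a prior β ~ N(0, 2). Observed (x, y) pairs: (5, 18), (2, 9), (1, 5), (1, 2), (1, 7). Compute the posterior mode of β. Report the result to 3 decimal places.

log p(β | y) = −Σ(yᵢ − βxᵢ)²/(2·1) − β²/(2·2) + const.
Setting the derivative to zero: Σxᵢ(yᵢ − βxᵢ)/1 − β/2 = 0, so β = Σxᵢyᵢ / (Σxᵢ² + σ²/τ²).
Σxᵢyᵢ = 5·18 + 2·9 + 1·5 + 1·2 + 1·7 = 122; Σxᵢ² = 32; σ²/τ² = 0.5.
β̂_MAP = 122 / (32 + 0.5) = 122/32.5 ≈ 3.754.

β̂_MAP = 3.754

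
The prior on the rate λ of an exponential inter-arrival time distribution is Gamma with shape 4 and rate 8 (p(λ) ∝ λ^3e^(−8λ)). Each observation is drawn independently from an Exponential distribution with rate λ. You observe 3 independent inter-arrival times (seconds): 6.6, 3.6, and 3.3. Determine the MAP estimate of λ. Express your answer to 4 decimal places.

The Exponential(rate=λ) likelihood is ∝ λ^n e^(−λΣtᵢ). Here n = 3 and Σtᵢ = 6.6 + 3.6 + 3.3 = 13.5.
Posterior ∝ λ^3e^(−8λ) · λ^3e^(−13.5λ) = λ^6e^(−21.5λ), i.e. Gamma(7, 21.5).
Mode = (a−1)/b = 6/21.5 ≈ 0.2791.

λ̂_MAP = 0.2791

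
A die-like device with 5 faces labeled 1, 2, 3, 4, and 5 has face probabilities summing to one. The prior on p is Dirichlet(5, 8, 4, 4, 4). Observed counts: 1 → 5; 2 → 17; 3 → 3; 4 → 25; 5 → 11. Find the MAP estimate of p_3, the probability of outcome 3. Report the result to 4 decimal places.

The posterior is Dirichlet(αᵢ + nᵢ) = Dirichlet(10, 25, 7, 29, 15).
For a Dirichlet(a₁,…,a_K) with all aᵢ > 1, the mode has j-th component (aⱼ − 1)/(Σaᵢ − K).
Here Σaᵢ = 86 and K = 5, so p_3 = (7 − 1)/(86 − 5) = 6/81 ≈ 0.0741.

MAP estimate: 0.0741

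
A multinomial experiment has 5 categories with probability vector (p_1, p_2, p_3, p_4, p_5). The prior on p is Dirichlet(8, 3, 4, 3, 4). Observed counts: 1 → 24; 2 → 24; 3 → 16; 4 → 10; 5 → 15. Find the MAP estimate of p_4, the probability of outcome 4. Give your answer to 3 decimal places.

MAP estimate: 0.113

The posterior is Dirichlet(αᵢ + nᵢ) = Dirichlet(32, 27, 20, 13, 19).
For a Dirichlet(a₁,…,a_K) with all aᵢ > 1, the mode has j-th component (aⱼ − 1)/(Σaᵢ − K).
Here Σaᵢ = 111 and K = 5, so p_4 = (13 − 1)/(111 − 5) = 12/106 ≈ 0.113.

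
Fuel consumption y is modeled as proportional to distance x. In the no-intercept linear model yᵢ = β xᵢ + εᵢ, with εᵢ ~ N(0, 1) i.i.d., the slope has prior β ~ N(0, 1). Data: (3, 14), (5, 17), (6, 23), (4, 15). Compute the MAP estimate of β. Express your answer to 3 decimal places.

β̂_MAP = 3.736

log p(β | y) = −Σ(yᵢ − βxᵢ)²/(2·1) − β²/(2·1) + const.
Setting the derivative to zero: Σxᵢ(yᵢ − βxᵢ)/1 − β/1 = 0, so β = Σxᵢyᵢ / (Σxᵢ² + σ²/τ²).
Σxᵢyᵢ = 3·14 + 5·17 + 6·23 + 4·15 = 325; Σxᵢ² = 86; σ²/τ² = 1.
β̂_MAP = 325 / (86 + 1) = 325/87 ≈ 3.736.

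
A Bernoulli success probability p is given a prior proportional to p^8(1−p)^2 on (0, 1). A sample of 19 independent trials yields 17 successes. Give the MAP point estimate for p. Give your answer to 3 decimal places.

p̂_MAP = 0.862

The prior density ∝ p^8(1−p)^2 is the kernel of Beta(9, 3).
Data: 17 successes in 19 trials. The binomial likelihood contributes p^17(1−p)^2, so the posterior is Beta(9+17, 3+2) = Beta(26, 5).
For Beta(a, b) with a, b > 1 the mode is (a−1)/(a+b−2) = 25/29 ≈ 0.862.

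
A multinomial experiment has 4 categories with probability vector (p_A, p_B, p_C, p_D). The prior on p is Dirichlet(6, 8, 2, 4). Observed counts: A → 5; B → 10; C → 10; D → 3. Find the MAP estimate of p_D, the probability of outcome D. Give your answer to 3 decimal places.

MAP estimate of p_D = 0.136

The posterior is Dirichlet(αᵢ + nᵢ) = Dirichlet(11, 18, 12, 7).
For a Dirichlet(a₁,…,a_K) with all aᵢ > 1, the mode has j-th component (aⱼ − 1)/(Σaᵢ − K).
Here Σaᵢ = 48 and K = 4, so p_D = (7 − 1)/(48 − 4) = 6/44 ≈ 0.136.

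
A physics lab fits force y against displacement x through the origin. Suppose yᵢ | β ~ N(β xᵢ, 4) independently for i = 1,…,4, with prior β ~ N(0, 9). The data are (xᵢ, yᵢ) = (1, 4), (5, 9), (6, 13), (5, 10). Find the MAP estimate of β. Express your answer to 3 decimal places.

β̂_MAP = 2.024

log p(β | y) = −Σ(yᵢ − βxᵢ)²/(2·4) − β²/(2·9) + const.
Setting the derivative to zero: Σxᵢ(yᵢ − βxᵢ)/4 − β/9 = 0, so β = Σxᵢyᵢ / (Σxᵢ² + σ²/τ²).
Σxᵢyᵢ = 1·4 + 5·9 + 6·13 + 5·10 = 177; Σxᵢ² = 87; σ²/τ² = 4/9.
β̂_MAP = 177 / (87 + 4/9) = 177/(787/9) = 1593/787 ≈ 2.024.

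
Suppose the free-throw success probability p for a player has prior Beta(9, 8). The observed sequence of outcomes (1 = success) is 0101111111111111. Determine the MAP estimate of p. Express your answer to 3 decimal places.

Prior: Beta(9, 8).
Data: 14 successes in 16 trials (from the sequence). The binomial likelihood contributes p^14(1−p)^2, so the posterior is Beta(9+14, 8+2) = Beta(23, 10).
For Beta(a, b) with a, b > 1 the mode is (a−1)/(a+b−2) = 22/31 ≈ 0.710.

p̂_MAP = 0.710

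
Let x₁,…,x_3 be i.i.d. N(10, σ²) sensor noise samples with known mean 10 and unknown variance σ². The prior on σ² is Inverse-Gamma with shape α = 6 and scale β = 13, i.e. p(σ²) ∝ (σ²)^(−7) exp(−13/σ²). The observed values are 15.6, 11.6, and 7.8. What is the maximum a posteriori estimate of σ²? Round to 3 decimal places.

Sum of squared deviations about the known mean: SS = (15.6−10)² + (11.6−10)² + (7.8−10)² = 38.76.
The Normal likelihood contributes (σ²)^(−n/2) exp(−SS/(2σ²)), so the posterior is Inverse-Gamma(α + n/2, β + SS/2) = Inverse-Gamma(7.5, 32.38).
The mode of Inverse-Gamma(a, b) is b/(a+1) = 32.38/8.5 ≈ 3.809.

σ̂²_MAP = 3.809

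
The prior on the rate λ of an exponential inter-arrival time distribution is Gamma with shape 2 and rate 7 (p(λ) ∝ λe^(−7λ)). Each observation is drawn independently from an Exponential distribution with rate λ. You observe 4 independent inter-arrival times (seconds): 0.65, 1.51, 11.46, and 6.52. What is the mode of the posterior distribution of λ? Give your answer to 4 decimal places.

The Exponential(rate=λ) likelihood is ∝ λ^n e^(−λΣtᵢ). Here n = 4 and Σtᵢ = 0.65 + 1.51 + 11.46 + 6.52 = 20.14.
Posterior ∝ λe^(−7λ) · λ^4e^(−20.14λ) = λ^5e^(−27.14λ), i.e. Gamma(6, 27.14).
Mode = (a−1)/b = 5/27.14 ≈ 0.1842.

λ̂_MAP = 0.1842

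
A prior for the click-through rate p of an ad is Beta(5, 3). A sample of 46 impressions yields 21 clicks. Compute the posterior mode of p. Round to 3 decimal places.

Prior: Beta(5, 3).
Data: 21 successes in 46 trials. The binomial likelihood contributes p^21(1−p)^25, so the posterior is Beta(5+21, 3+25) = Beta(26, 28).
For Beta(a, b) with a, b > 1 the mode is (a−1)/(a+b−2) = 25/52 ≈ 0.481.

p̂_MAP = 0.481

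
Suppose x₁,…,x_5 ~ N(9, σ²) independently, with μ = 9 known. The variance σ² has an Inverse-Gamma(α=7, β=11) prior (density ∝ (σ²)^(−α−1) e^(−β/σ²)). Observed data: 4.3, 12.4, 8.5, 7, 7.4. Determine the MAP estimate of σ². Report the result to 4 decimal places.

Sum of squared deviations about the known mean: SS = (4.3−9)² + (12.4−9)² + (8.5−9)² + (7−9)² + (7.4−9)² = 40.46.
The Normal likelihood contributes (σ²)^(−n/2) exp(−SS/(2σ²)), so the posterior is Inverse-Gamma(α + n/2, β + SS/2) = Inverse-Gamma(9.5, 31.23).
The mode of Inverse-Gamma(a, b) is b/(a+1) = 31.23/10.5 ≈ 2.9743.

σ̂²_MAP = 2.9743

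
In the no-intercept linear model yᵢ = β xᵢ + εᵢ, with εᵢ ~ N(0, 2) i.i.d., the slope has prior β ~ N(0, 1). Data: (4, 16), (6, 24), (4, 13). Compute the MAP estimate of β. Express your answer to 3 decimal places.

log p(β | y) = −Σ(yᵢ − βxᵢ)²/(2·2) − β²/(2·1) + const.
Setting the derivative to zero: Σxᵢ(yᵢ − βxᵢ)/2 − β/1 = 0, so β = Σxᵢyᵢ / (Σxᵢ² + σ²/τ²).
Σxᵢyᵢ = 4·16 + 6·24 + 4·13 = 260; Σxᵢ² = 68; σ²/τ² = 2.
β̂_MAP = 260 / (68 + 2) = 260/70 ≈ 3.714.

β̂_MAP = 3.714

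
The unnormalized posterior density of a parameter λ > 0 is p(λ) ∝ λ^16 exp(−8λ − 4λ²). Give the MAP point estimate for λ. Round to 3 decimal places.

ℓ'(λ) = 16/λ − 8 − 8λ. Setting this to zero and multiplying by λ: 8λ² + 8λ − 16 = 0.
λ = (−8 + √(8² + 4·8·16)) / (2·8) = (−8 + √576) / 16 = (−8 + 24)/16 = 1.
ℓ''(λ) = −16/λ² − 8 < 0, confirming a maximum.

λ̂_MAP = 1.000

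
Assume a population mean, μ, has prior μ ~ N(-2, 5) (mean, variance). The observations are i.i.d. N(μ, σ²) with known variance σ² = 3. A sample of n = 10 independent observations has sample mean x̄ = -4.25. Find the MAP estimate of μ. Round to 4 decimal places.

n = 10, x̄ = -4.25.
For a Normal prior and Normal likelihood with known variance, the posterior is Normal; its mode equals its mean, the precision-weighted average.
Prior precision 1/σ₀² = 1/5 = 0.2; data precision n/σ² = 10/3.
μ̂ = (0.2·(-2) + (10/3)·(-4.25)) / (0.2 + 10/3) = (-437/30)/(53/15) = -437/106 ≈ -4.1226.

μ̂_MAP = -4.1226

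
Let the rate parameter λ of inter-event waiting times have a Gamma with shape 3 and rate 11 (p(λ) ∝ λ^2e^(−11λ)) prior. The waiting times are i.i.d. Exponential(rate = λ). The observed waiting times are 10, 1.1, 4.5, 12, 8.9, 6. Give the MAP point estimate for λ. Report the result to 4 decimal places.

The Exponential(rate=λ) likelihood is ∝ λ^n e^(−λΣtᵢ). Here n = 6 and Σtᵢ = 10 + 1.1 + 4.5 + 12 + 8.9 + 6 = 42.5.
Posterior ∝ λ^2e^(−11λ) · λ^6e^(−42.5λ) = λ^8e^(−53.5λ), i.e. Gamma(9, 53.5).
Mode = (a−1)/b = 8/53.5 ≈ 0.1495.

λ̂_MAP = 0.1495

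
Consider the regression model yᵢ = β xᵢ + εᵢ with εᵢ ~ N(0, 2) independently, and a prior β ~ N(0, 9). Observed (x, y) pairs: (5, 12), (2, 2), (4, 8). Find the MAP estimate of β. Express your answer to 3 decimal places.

log p(β | y) = −Σ(yᵢ − βxᵢ)²/(2·2) − β²/(2·9) + const.
Setting the derivative to zero: Σxᵢ(yᵢ − βxᵢ)/2 − β/9 = 0, so β = Σxᵢyᵢ / (Σxᵢ² + σ²/τ²).
Σxᵢyᵢ = 5·12 + 2·2 + 4·8 = 96; Σxᵢ² = 45; σ²/τ² = 2/9.
β̂_MAP = 96 / (45 + 2/9) = 96/(407/9) = 864/407 ≈ 2.123.

β̂_MAP = 2.123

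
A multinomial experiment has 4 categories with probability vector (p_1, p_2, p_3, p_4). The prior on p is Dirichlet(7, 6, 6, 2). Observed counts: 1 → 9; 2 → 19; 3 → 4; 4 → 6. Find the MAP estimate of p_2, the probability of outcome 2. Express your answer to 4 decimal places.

The posterior is Dirichlet(αᵢ + nᵢ) = Dirichlet(16, 25, 10, 8).
For a Dirichlet(a₁,…,a_K) with all aᵢ > 1, the mode has j-th component (aⱼ − 1)/(Σaᵢ − K).
Here Σaᵢ = 59 and K = 4, so p_2 = (25 − 1)/(59 − 4) = 24/55 ≈ 0.4364.

MAP estimate: 0.4364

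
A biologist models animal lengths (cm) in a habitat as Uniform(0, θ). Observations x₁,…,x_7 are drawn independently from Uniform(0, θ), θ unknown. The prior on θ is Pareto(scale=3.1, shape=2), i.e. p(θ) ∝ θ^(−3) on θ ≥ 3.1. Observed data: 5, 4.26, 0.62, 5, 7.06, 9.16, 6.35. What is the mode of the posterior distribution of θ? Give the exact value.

θ̂_MAP = 9.16

The Uniform(0, θ) likelihood is θ^(−n) for θ ≥ max(xᵢ), zero otherwise. Here max(xᵢ) = 9.16.
Posterior ∝ θ^(−3) · θ^(−7) = θ^(−10) on θ ≥ max(3.1, 9.16) = 9.16.
This density is strictly decreasing in θ, so the posterior mode lies at the lower boundary of the support.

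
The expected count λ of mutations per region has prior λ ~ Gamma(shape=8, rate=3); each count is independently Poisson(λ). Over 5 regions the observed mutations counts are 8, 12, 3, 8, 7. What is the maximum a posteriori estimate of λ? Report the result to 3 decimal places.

λ̂_MAP = 5.625

Σxᵢ = 8+12+3+8+7 = 38, with n = 5.
Posterior ∝ λ^7e^(−3λ) · λ^38e^(−5λ) = λ^45e^(−8λ), i.e. Gamma(shape=46, rate=8).
The mode of a Gamma(a, b) with a ≥ 1 (shape–rate) is (a−1)/b = 45/8 ≈ 5.625.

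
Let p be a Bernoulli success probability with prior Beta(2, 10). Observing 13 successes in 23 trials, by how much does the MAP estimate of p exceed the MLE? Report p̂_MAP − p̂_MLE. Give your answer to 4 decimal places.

MAP − MLE = -0.1410

Posterior is Beta(15, 20); MAP = (15−1)/(35−2) = 14/33 ≈ 0.42424.
MLE ignores the prior: p̂_MLE = k/n = 13/23 ≈ 0.56522.
Difference = 14/33 − 13/23 = -107/759 ≈ -0.1410.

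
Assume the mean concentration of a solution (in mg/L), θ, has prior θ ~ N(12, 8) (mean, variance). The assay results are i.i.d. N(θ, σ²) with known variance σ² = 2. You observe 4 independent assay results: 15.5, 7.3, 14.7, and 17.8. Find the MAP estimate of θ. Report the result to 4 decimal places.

n = 4; x̄ = (15.5 + 7.3 + 14.7 + 17.8)/4 = 55.3/4 = 13.825.
For a Normal prior and Normal likelihood with known variance, the posterior is Normal; its mode equals its mean, the precision-weighted average.
Prior precision 1/σ₀² = 1/8 = 0.125; data precision n/σ² = 4/2 = 2.
θ̂ = (0.125·12 + 2·13.825) / (0.125 + 2) = 29.15/2.125 = 1166/85 ≈ 13.7176.

θ̂_MAP = 13.7176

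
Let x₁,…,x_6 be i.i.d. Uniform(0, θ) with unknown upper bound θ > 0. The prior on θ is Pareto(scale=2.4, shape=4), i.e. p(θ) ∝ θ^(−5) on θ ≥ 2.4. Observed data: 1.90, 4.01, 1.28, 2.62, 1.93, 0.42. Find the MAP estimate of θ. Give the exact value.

The Uniform(0, θ) likelihood is θ^(−n) for θ ≥ max(xᵢ), zero otherwise. Here max(xᵢ) = 4.01.
Posterior ∝ θ^(−5) · θ^(−6) = θ^(−11) on θ ≥ max(2.4, 4.01) = 4.01.
This density is strictly decreasing in θ, so the posterior mode lies at the lower boundary of the support.

θ̂_MAP = 4.01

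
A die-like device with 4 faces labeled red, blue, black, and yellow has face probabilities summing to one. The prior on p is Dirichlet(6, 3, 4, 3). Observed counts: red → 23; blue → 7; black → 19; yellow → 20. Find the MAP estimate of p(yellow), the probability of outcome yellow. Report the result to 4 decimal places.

MAP estimate of p(yellow) = 0.2716

The posterior is Dirichlet(αᵢ + nᵢ) = Dirichlet(29, 10, 23, 23).
For a Dirichlet(a₁,…,a_K) with all aᵢ > 1, the mode has j-th component (aⱼ − 1)/(Σaᵢ − K).
Here Σaᵢ = 85 and K = 4, so p(yellow) = (23 − 1)/(85 − 4) = 22/81 ≈ 0.2716.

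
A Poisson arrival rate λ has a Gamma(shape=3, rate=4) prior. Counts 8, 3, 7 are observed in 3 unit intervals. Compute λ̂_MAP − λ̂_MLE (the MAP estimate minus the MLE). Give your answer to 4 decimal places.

Σxᵢ = 18. Posterior is Gamma(21, 7); MAP = (21−1)/7 = 20/7 ≈ 2.85714.
MLE = x̄ = 18/3 ≈ 6.00000.
Difference = 20/7 − 18/3 = -22/7 ≈ -3.1429.

MAP − MLE = -3.1429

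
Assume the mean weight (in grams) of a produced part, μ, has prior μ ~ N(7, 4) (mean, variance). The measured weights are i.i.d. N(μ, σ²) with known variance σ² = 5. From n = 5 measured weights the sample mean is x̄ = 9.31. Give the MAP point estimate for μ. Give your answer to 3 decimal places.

n = 5, x̄ = 9.31.
For a Normal prior and Normal likelihood with known variance, the posterior is Normal; its mode equals its mean, the precision-weighted average.
Prior precision 1/σ₀² = 1/4 = 0.25; data precision n/σ² = 5/5 = 1.
μ̂ = (0.25·7 + 1·9.31) / (0.25 + 1) = 11.06/1.25 = 8.848.

μ̂_MAP = 8.848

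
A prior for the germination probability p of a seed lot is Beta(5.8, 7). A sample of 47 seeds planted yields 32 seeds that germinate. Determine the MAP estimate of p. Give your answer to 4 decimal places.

p̂_MAP = 0.6367

Prior: Beta(5.8, 7).
Data: 32 successes in 47 trials. The binomial likelihood contributes p^32(1−p)^15, so the posterior is Beta(5.8+32, 7+15) = Beta(37.8, 22).
For Beta(a, b) with a, b > 1 the mode is (a−1)/(a+b−2) = 36.8/57.8 ≈ 0.6367.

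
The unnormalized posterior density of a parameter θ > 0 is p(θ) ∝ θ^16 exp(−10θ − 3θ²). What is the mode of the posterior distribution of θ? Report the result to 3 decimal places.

ℓ'(θ) = 16/θ − 10 − 6θ. Setting this to zero and multiplying by θ: 6θ² + 10θ − 16 = 0.
θ = (−10 + √(10² + 4·6·16)) / (2·6) = (−10 + √484) / 12 = (−10 + 22)/12 = 1.
ℓ''(θ) = −16/θ² − 6 < 0, confirming a maximum.

θ̂_MAP = 1.000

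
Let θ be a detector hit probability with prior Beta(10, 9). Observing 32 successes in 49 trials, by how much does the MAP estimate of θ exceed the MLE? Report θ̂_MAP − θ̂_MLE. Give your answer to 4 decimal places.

MAP − MLE = -0.0318

Posterior is Beta(42, 26); MAP = (42−1)/(68−2) = 41/66 ≈ 0.62121.
MLE ignores the prior: θ̂_MLE = k/n = 32/49 ≈ 0.65306.
Difference = 41/66 − 32/49 = -103/3234 ≈ -0.0318.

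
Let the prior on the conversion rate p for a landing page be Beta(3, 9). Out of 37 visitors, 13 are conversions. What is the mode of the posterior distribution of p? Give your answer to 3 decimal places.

p̂_MAP = 0.319

Prior: Beta(3, 9).
Data: 13 successes in 37 trials. The binomial likelihood contributes p^13(1−p)^24, so the posterior is Beta(3+13, 9+24) = Beta(16, 33).
For Beta(a, b) with a, b > 1 the mode is (a−1)/(a+b−2) = 15/47 ≈ 0.319.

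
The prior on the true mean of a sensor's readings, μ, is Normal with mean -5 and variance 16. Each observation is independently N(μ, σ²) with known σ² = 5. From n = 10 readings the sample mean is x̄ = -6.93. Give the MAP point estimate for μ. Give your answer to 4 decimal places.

n = 10, x̄ = -6.93.
For a Normal prior and Normal likelihood with known variance, the posterior is Normal; its mode equals its mean, the precision-weighted average.
Prior precision 1/σ₀² = 1/16 = 0.0625; data precision n/σ² = 10/5 = 2.
μ̂ = (0.0625·(-5) + 2·(-6.93)) / (0.0625 + 2) = (-14.1725)/2.0625 = -5669/825 ≈ -6.8715.

μ̂_MAP = -6.8715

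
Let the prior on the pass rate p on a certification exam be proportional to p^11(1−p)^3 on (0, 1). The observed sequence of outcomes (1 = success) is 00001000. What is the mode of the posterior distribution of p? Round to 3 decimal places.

The prior density ∝ p^11(1−p)^3 is the kernel of Beta(12, 4).
Data: 1 success in 8 trials (from the sequence). The binomial likelihood contributes p(1−p)^7, so the posterior is Beta(12+1, 4+7) = Beta(13, 11).
For Beta(a, b) with a, b > 1 the mode is (a−1)/(a+b−2) = 12/22 ≈ 0.545.

p̂_MAP = 0.545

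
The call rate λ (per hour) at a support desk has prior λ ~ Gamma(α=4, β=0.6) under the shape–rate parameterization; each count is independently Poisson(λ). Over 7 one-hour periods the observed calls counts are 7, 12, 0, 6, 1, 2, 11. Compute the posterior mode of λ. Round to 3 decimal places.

λ̂_MAP = 5.526

Σxᵢ = 7+12+0+6+1+2+11 = 39, with n = 7.
Posterior ∝ λ^3e^(−0.6λ) · λ^39e^(−7λ) = λ^42e^(−7.6λ), i.e. Gamma(shape=43, rate=7.6).
The mode of a Gamma(a, b) with a ≥ 1 (shape–rate) is (a−1)/b = 42/7.6 ≈ 5.526.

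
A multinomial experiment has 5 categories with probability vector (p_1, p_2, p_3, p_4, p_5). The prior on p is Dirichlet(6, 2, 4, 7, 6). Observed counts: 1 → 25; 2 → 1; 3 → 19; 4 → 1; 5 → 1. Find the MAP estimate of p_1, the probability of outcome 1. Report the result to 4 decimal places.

MAP estimate: 0.4478

The posterior is Dirichlet(αᵢ + nᵢ) = Dirichlet(31, 3, 23, 8, 7).
For a Dirichlet(a₁,…,a_K) with all aᵢ > 1, the mode has j-th component (aⱼ − 1)/(Σaᵢ − K).
Here Σaᵢ = 72 and K = 5, so p_1 = (31 − 1)/(72 − 5) = 30/67 ≈ 0.4478.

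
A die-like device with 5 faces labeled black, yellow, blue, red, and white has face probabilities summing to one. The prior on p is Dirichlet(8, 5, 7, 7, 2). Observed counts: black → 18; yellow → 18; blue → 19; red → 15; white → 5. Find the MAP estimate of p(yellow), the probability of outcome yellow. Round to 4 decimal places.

MAP estimate of p(yellow) = 0.2222

The posterior is Dirichlet(αᵢ + nᵢ) = Dirichlet(26, 23, 26, 22, 7).
For a Dirichlet(a₁,…,a_K) with all aᵢ > 1, the mode has j-th component (aⱼ − 1)/(Σaᵢ − K).
Here Σaᵢ = 104 and K = 5, so p(yellow) = (23 − 1)/(104 − 5) = 22/99 ≈ 0.2222.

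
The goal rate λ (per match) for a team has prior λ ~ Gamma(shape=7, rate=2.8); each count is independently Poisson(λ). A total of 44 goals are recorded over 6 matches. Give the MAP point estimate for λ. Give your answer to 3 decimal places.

λ̂_MAP = 5.682

Σxᵢ = 44, n = 6.
Posterior ∝ λ^6e^(−2.8λ) · λ^44e^(−6λ) = λ^50e^(−8.8λ), i.e. Gamma(shape=51, rate=8.8).
The mode of a Gamma(a, b) with a ≥ 1 (shape–rate) is (a−1)/b = 50/8.8 ≈ 5.682.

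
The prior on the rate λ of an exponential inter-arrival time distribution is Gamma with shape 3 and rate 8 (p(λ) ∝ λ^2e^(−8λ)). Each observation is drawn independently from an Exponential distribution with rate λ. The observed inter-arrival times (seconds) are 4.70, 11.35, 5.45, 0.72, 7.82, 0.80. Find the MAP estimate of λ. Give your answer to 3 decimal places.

The Exponential(rate=λ) likelihood is ∝ λ^n e^(−λΣtᵢ). Here n = 6 and Σtᵢ = 4.70 + 11.35 + 5.45 + 0.72 + 7.82 + 0.80 = 30.84.
Posterior ∝ λ^2e^(−8λ) · λ^6e^(−30.84λ) = λ^8e^(−38.84λ), i.e. Gamma(9, 38.84).
Mode = (a−1)/b = 8/38.84 ≈ 0.206.

λ̂_MAP = 0.206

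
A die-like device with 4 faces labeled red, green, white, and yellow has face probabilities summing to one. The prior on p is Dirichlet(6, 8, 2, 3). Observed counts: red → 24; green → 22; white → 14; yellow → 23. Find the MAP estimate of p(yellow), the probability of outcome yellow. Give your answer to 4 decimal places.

The posterior is Dirichlet(αᵢ + nᵢ) = Dirichlet(30, 30, 16, 26).
For a Dirichlet(a₁,…,a_K) with all aᵢ > 1, the mode has j-th component (aⱼ − 1)/(Σaᵢ − K).
Here Σaᵢ = 102 and K = 4, so p(yellow) = (26 − 1)/(102 − 4) = 25/98 ≈ 0.2551.

MAP estimate of p(yellow) = 0.2551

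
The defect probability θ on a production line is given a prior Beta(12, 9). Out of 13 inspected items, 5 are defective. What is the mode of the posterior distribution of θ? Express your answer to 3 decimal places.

Prior: Beta(12, 9).
Data: 5 successes in 13 trials. The binomial likelihood contributes θ^5(1−θ)^8, so the posterior is Beta(12+5, 9+8) = Beta(17, 17).
For Beta(a, b) with a, b > 1 the mode is (a−1)/(a+b−2) = 16/32 ≈ 0.500.

θ̂_MAP = 0.500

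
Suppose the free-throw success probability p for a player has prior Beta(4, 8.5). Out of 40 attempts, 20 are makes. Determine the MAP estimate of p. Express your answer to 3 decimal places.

p̂_MAP = 0.455

Prior: Beta(4, 8.5).
Data: 20 successes in 40 trials. The binomial likelihood contributes p^20(1−p)^20, so the posterior is Beta(4+20, 8.5+20) = Beta(24, 28.5).
For Beta(a, b) with a, b > 1 the mode is (a−1)/(a+b−2) = 23/50.5 ≈ 0.455.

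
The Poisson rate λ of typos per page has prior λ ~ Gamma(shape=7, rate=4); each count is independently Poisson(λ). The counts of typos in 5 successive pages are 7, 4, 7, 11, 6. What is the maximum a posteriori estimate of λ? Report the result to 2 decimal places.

λ̂_MAP = 4.56

Σxᵢ = 7+4+7+11+6 = 35, with n = 5.
Posterior ∝ λ^6e^(−4λ) · λ^35e^(−5λ) = λ^41e^(−9λ), i.e. Gamma(shape=42, rate=9).
The mode of a Gamma(a, b) with a ≥ 1 (shape–rate) is (a−1)/b = 41/9 ≈ 4.56.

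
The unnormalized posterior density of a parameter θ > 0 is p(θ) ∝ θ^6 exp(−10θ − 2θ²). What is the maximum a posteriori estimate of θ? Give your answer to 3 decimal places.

ℓ'(θ) = 6/θ − 10 − 4θ. Setting this to zero and multiplying by θ: 4θ² + 10θ − 6 = 0.
θ = (−10 + √(10² + 4·4·6)) / (2·4) = (−10 + √196) / 8 = (−10 + 14)/8 = 1/2.
ℓ''(θ) = −6/θ² − 4 < 0, confirming a maximum.

θ̂_MAP = 0.500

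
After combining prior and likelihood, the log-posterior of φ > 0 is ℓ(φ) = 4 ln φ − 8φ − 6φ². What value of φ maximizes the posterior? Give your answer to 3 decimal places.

φ̂_MAP = 0.333

ℓ'(φ) = 4/φ − 8 − 12φ. Setting this to zero and multiplying by φ: 12φ² + 8φ − 4 = 0.
φ = (−8 + √(8² + 4·12·4)) / (2·12) = (−8 + √256) / 24 = (−8 + 16)/24 = 1/3.
ℓ''(φ) = −4/φ² − 12 < 0, confirming a maximum.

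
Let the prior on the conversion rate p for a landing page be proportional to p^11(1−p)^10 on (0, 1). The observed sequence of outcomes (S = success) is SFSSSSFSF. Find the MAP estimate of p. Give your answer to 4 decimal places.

p̂_MAP = 0.5667

The prior density ∝ p^11(1−p)^10 is the kernel of Beta(12, 11).
Data: 6 successes in 9 trials (from the sequence). The binomial likelihood contributes p^6(1−p)^3, so the posterior is Beta(12+6, 11+3) = Beta(18, 14).
For Beta(a, b) with a, b > 1 the mode is (a−1)/(a+b−2) = 17/30 ≈ 0.5667.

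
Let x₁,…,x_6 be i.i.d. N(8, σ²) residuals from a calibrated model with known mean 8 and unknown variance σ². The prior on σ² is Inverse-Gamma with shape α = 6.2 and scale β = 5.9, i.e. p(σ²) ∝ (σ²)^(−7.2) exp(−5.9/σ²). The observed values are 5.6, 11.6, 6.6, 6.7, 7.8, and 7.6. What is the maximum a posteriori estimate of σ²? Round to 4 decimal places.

Sum of squared deviations about the known mean: SS = (5.6−8)² + (11.6−8)² + (6.6−8)² + (6.7−8)² + (7.8−8)² + (7.6−8)² = 22.57.
The Normal likelihood contributes (σ²)^(−n/2) exp(−SS/(2σ²)), so the posterior is Inverse-Gamma(α + n/2, β + SS/2) = Inverse-Gamma(9.2, 17.185).
The mode of Inverse-Gamma(a, b) is b/(a+1) = 17.185/10.2 ≈ 1.6848.

σ̂²_MAP = 1.6848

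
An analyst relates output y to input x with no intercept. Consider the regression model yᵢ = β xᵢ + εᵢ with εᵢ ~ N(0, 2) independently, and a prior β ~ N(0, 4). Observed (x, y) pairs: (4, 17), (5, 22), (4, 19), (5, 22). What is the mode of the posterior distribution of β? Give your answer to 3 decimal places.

β̂_MAP = 4.412

log p(β | y) = −Σ(yᵢ − βxᵢ)²/(2·2) − β²/(2·4) + const.
Setting the derivative to zero: Σxᵢ(yᵢ − βxᵢ)/2 − β/4 = 0, so β = Σxᵢyᵢ / (Σxᵢ² + σ²/τ²).
Σxᵢyᵢ = 4·17 + 5·22 + 4·19 + 5·22 = 364; Σxᵢ² = 82; σ²/τ² = 0.5.
β̂_MAP = 364 / (82 + 0.5) = 364/82.5 ≈ 4.412.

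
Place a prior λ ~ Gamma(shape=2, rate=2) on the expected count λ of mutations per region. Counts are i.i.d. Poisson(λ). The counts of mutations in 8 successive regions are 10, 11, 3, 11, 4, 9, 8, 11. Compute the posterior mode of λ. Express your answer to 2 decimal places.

λ̂_MAP = 6.80

Σxᵢ = 10+11+3+11+4+9+8+11 = 67, with n = 8.
Posterior ∝ λe^(−2λ) · λ^67e^(−8λ) = λ^68e^(−10λ), i.e. Gamma(shape=69, rate=10).
The mode of a Gamma(a, b) with a ≥ 1 (shape–rate) is (a−1)/b = 68/10 ≈ 6.80.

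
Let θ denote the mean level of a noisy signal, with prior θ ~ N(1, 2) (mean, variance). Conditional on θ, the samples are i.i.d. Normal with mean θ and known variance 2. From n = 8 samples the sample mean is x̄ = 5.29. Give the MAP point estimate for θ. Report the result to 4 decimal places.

n = 8, x̄ = 5.29.
For a Normal prior and Normal likelihood with known variance, the posterior is Normal; its mode equals its mean, the precision-weighted average.
Prior precision 1/σ₀² = 1/2 = 0.5; data precision n/σ² = 8/2 = 4.
θ̂ = (0.5·1 + 4·5.29) / (0.5 + 4) = 21.66/4.5 = 361/75 ≈ 4.8133.

θ̂_MAP = 4.8133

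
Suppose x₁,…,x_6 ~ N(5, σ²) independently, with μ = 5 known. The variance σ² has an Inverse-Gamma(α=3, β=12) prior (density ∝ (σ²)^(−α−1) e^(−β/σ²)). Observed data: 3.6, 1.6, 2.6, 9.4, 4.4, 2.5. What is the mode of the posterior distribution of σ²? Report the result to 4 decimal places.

σ̂²_MAP = 4.9464

Sum of squared deviations about the known mean: SS = (3.6−5)² + (1.6−5)² + (2.6−5)² + (9.4−5)² + (4.4−5)² + (2.5−5)² = 45.25.
The Normal likelihood contributes (σ²)^(−n/2) exp(−SS/(2σ²)), so the posterior is Inverse-Gamma(α + n/2, β + SS/2) = Inverse-Gamma(6, 34.625).
The mode of Inverse-Gamma(a, b) is b/(a+1) = 34.625/7 ≈ 4.9464.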